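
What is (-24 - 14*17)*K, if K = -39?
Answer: 10218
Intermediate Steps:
(-24 - 14*17)*K = (-24 - 14*17)*(-39) = (-24 - 238)*(-39) = -262*(-39) = 10218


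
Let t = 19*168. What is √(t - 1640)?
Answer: 4*√97 ≈ 39.395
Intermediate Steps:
t = 3192
√(t - 1640) = √(3192 - 1640) = √1552 = 4*√97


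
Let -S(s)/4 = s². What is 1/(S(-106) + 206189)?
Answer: 1/161245 ≈ 6.2017e-6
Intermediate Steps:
S(s) = -4*s²
1/(S(-106) + 206189) = 1/(-4*(-106)² + 206189) = 1/(-4*11236 + 206189) = 1/(-44944 + 206189) = 1/161245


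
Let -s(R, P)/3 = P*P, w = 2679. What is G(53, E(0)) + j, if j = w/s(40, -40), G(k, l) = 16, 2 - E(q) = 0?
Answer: 24707/1600 ≈ 15.442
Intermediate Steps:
s(R, P) = -3*P² (s(R, P) = -3*P*P = -3*P²)
E(q) = 2 (E(q) = 2 - 1*0 = 2 + 0 = 2)
j = -893/1600 (j = 2679/((-3*(-40)²)) = 2679/((-3*1600)) = 2679/(-4800) = 2679*(-1/4800) = -893/1600 ≈ -0.55812)
G(53, E(0)) + j = 16 - 893/1600 = 24707/1600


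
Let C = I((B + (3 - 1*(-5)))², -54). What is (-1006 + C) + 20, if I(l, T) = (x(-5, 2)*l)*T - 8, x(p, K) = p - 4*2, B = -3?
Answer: 16556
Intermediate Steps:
x(p, K) = -8 + p (x(p, K) = p - 8 = -8 + p)
I(l, T) = -8 - 13*T*l (I(l, T) = ((-8 - 5)*l)*T - 8 = (-13*l)*T - 8 = -13*T*l - 8 = -8 - 13*T*l)
C = 17542 (C = -8 - 13*(-54)*(-3 + (3 - 1*(-5)))² = -8 - 13*(-54)*(-3 + (3 + 5))² = -8 - 13*(-54)*(-3 + 8)² = -8 - 13*(-54)*5² = -8 - 13*(-54)*25 = -8 + 17550 = 17542)
(-1006 + C) + 20 = (-1006 + 17542) + 20 = 16536 + 20 = 16556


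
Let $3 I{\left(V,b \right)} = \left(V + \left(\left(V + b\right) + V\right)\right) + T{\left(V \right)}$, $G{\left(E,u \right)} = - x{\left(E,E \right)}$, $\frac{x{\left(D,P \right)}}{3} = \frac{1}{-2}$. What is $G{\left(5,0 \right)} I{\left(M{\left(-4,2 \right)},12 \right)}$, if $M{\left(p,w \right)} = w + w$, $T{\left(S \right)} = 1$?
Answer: $\frac{25}{2} \approx 12.5$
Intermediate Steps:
$x{\left(D,P \right)} = - \frac{3}{2}$ ($x{\left(D,P \right)} = \frac{3}{-2} = 3 \left(- \frac{1}{2}\right) = - \frac{3}{2}$)
$M{\left(p,w \right)} = 2 w$
$G{\left(E,u \right)} = \frac{3}{2}$ ($G{\left(E,u \right)} = \left(-1\right) \left(- \frac{3}{2}\right) = \frac{3}{2}$)
$I{\left(V,b \right)} = \frac{1}{3} + V + \frac{b}{3}$ ($I{\left(V,b \right)} = \frac{\left(V + \left(\left(V + b\right) + V\right)\right) + 1}{3} = \frac{\left(V + \left(b + 2 V\right)\right) + 1}{3} = \frac{\left(b + 3 V\right) + 1}{3} = \frac{1 + b + 3 V}{3} = \frac{1}{3} + V + \frac{b}{3}$)
$G{\left(5,0 \right)} I{\left(M{\left(-4,2 \right)},12 \right)} = \frac{3 \left(\frac{1}{3} + 2 \cdot 2 + \frac{1}{3} \cdot 12\right)}{2} = \frac{3 \left(\frac{1}{3} + 4 + 4\right)}{2} = \frac{3}{2} \cdot \frac{25}{3} = \frac{25}{2}$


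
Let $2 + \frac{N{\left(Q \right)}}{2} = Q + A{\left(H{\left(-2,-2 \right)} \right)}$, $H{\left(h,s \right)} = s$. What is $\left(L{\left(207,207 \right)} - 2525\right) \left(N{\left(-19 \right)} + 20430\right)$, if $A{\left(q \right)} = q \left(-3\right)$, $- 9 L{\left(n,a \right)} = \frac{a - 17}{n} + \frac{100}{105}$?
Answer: $- \frac{223932398000}{4347} \approx -5.1514 \cdot 10^{7}$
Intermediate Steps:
$L{\left(n,a \right)} = - \frac{20}{189} - \frac{-17 + a}{9 n}$ ($L{\left(n,a \right)} = - \frac{\frac{a - 17}{n} + \frac{100}{105}}{9} = - \frac{\frac{-17 + a}{n} + 100 \cdot \frac{1}{105}}{9} = - \frac{\frac{-17 + a}{n} + \frac{20}{21}}{9} = - \frac{\frac{20}{21} + \frac{-17 + a}{n}}{9} = - \frac{20}{189} - \frac{-17 + a}{9 n}$)
$A{\left(q \right)} = - 3 q$
$N{\left(Q \right)} = 8 + 2 Q$ ($N{\left(Q \right)} = -4 + 2 \left(Q - -6\right) = -4 + 2 \left(Q + 6\right) = -4 + 2 \left(6 + Q\right) = -4 + \left(12 + 2 Q\right) = 8 + 2 Q$)
$\left(L{\left(207,207 \right)} - 2525\right) \left(N{\left(-19 \right)} + 20430\right) = \left(\frac{357 - 4347 - 4140}{189 \cdot 207} - 2525\right) \left(\left(8 + 2 \left(-19\right)\right) + 20430\right) = \left(\frac{1}{189} \cdot \frac{1}{207} \left(357 - 4347 - 4140\right) - 2525\right) \left(\left(8 - 38\right) + 20430\right) = \left(\frac{1}{189} \cdot \frac{1}{207} \left(-8130\right) - 2525\right) \left(-30 + 20430\right) = \left(- \frac{2710}{13041} - 2525\right) 20400 = \left(- \frac{32931235}{13041}\right) 20400 = - \frac{223932398000}{4347}$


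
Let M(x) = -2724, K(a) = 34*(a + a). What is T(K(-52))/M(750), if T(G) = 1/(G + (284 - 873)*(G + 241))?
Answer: -1/5276984556 ≈ -1.8950e-10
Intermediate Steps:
K(a) = 68*a (K(a) = 34*(2*a) = 68*a)
T(G) = 1/(-141949 - 588*G) (T(G) = 1/(G - 589*(241 + G)) = 1/(G + (-141949 - 589*G)) = 1/(-141949 - 588*G))
T(K(-52))/M(750) = -1/(141949 + 588*(68*(-52)))/(-2724) = -1/(141949 + 588*(-3536))*(-1/2724) = -1/(141949 - 2079168)*(-1/2724) = -1/(-1937219)*(-1/2724) = -1*(-1/1937219)*(-1/2724) = (1/1937219)*(-1/2724) = -1/5276984556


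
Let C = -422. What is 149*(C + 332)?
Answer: -13410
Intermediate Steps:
149*(C + 332) = 149*(-422 + 332) = 149*(-90) = -13410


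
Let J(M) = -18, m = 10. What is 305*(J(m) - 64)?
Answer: -25010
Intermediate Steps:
305*(J(m) - 64) = 305*(-18 - 64) = 305*(-82) = -25010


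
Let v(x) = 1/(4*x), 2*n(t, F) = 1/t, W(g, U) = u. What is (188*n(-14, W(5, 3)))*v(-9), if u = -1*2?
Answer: 47/252 ≈ 0.18651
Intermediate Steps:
u = -2
W(g, U) = -2
n(t, F) = 1/(2*t)
v(x) = 1/(4*x)
(188*n(-14, W(5, 3)))*v(-9) = (188*((½)/(-14)))*((¼)/(-9)) = (188*((½)*(-1/14)))*((¼)*(-⅑)) = (188*(-1/28))*(-1/36) = -47/7*(-1/36) = 47/252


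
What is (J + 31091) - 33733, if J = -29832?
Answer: -32474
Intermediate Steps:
(J + 31091) - 33733 = (-29832 + 31091) - 33733 = 1259 - 33733 = -32474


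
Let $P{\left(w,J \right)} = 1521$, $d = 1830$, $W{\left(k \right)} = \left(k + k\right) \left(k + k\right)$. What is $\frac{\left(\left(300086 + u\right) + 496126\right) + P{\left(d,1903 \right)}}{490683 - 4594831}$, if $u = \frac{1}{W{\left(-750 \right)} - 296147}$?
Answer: $- \frac{779326507625}{4009450941122} \approx -0.19437$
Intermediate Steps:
$W{\left(k \right)} = 4 k^{2}$ ($W{\left(k \right)} = 2 k 2 k = 4 k^{2}$)
$u = \frac{1}{1953853}$ ($u = \frac{1}{4 \left(-750\right)^{2} - 296147} = \frac{1}{4 \cdot 562500 - 296147} = \frac{1}{2250000 - 296147} = \frac{1}{1953853} \approx 5.1181 \cdot 10^{-7}$)
$\frac{\left(\left(300086 + u\right) + 496126\right) + P{\left(d,1903 \right)}}{490683 - 4594831} = \frac{\left(\left(300086 + \frac{1}{1953853}\right) + 496126\right) + 1521}{490683 - 4594831} = \frac{\left(\frac{586323931359}{1953853} + 496126\right) + 1521}{-4104148} = \left(\frac{1555681204837}{1953853} + 1521\right) \left(- \frac{1}{4104148}\right) = \frac{1558653015250}{1953853} \left(- \frac{1}{4104148}\right) = - \frac{779326507625}{4009450941122}$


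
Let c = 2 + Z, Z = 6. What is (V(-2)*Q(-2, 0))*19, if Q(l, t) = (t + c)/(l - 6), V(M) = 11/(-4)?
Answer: 209/4 ≈ 52.250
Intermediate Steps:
V(M) = -11/4 (V(M) = 11*(-¼) = -11/4)
c = 8 (c = 2 + 6 = 8)
Q(l, t) = (8 + t)/(-6 + l) (Q(l, t) = (t + 8)/(l - 6) = (8 + t)/(-6 + l))
(V(-2)*Q(-2, 0))*19 = -11*(8 + 0)/(4*(-6 - 2))*19 = -11*8/(4*(-8))*19 = -(-11)*8/32*19 = -11/4*(-1)*19 = (11/4)*19 = 209/4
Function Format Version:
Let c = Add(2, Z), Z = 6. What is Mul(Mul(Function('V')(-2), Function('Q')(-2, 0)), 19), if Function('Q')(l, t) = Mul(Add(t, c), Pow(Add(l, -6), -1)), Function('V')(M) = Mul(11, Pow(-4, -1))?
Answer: Rational(209, 4) ≈ 52.250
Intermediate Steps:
Function('V')(M) = Rational(-11, 4) (Function('V')(M) = Mul(11, Rational(-1, 4)) = Rational(-11, 4))
c = 8 (c = Add(2, 6) = 8)
Function('Q')(l, t) = Mul(Pow(Add(-6, l), -1), Add(8, t)) (Function('Q')(l, t) = Mul(Add(t, 8), Pow(Add(l, -6), -1)) = Mul(Add(8, t), Pow(Add(-6, l), -1)) = Mul(Pow(Add(-6, l), -1), Add(8, t)))
Mul(Mul(Function('V')(-2), Function('Q')(-2, 0)), 19) = Mul(Mul(Rational(-11, 4), Mul(Pow(Add(-6, -2), -1), Add(8, 0))), 19) = Mul(Mul(Rational(-11, 4), Mul(Pow(-8, -1), 8)), 19) = Mul(Mul(Rational(-11, 4), Mul(Rational(-1, 8), 8)), 19) = Mul(Mul(Rational(-11, 4), -1), 19) = Mul(Rational(11, 4), 19) = Rational(209, 4)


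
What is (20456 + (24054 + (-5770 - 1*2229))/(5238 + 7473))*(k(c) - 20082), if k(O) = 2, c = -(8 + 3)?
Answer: -274813052720/669 ≈ -4.1078e+8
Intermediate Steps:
c = -11 (c = -1*11 = -11)
(20456 + (24054 + (-5770 - 1*2229))/(5238 + 7473))*(k(c) - 20082) = (20456 + (24054 + (-5770 - 1*2229))/(5238 + 7473))*(2 - 20082) = (20456 + (24054 + (-5770 - 2229))/12711)*(-20080) = (20456 + (24054 - 7999)*(1/12711))*(-20080) = (20456 + 16055*(1/12711))*(-20080) = (20456 + 845/669)*(-20080) = (13685909/669)*(-20080) = -274813052720/669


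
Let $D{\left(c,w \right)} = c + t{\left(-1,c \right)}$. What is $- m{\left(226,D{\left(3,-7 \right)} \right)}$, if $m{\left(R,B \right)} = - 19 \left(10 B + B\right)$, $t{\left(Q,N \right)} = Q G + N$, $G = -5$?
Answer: $2299$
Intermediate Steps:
$t{\left(Q,N \right)} = N - 5 Q$ ($t{\left(Q,N \right)} = Q \left(-5\right) + N = - 5 Q + N = N - 5 Q$)
$D{\left(c,w \right)} = 5 + 2 c$ ($D{\left(c,w \right)} = c + \left(c - -5\right) = c + \left(c + 5\right) = c + \left(5 + c\right) = 5 + 2 c$)
$m{\left(R,B \right)} = - 209 B$ ($m{\left(R,B \right)} = - 19 \cdot 11 B = - 209 B$)
$- m{\left(226,D{\left(3,-7 \right)} \right)} = - \left(-209\right) \left(5 + 2 \cdot 3\right) = - \left(-209\right) \left(5 + 6\right) = - \left(-209\right) 11 = \left(-1\right) \left(-2299\right) = 2299$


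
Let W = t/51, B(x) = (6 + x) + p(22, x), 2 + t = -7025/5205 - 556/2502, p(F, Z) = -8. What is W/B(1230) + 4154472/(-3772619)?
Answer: -812603812320113/737876152872036 ≈ -1.1013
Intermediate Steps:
t = -11155/3123 (t = -2 + (-7025/5205 - 556/2502) = -2 + (-7025*1/5205 - 556*1/2502) = -2 + (-1405/1041 - 2/9) = -2 - 4909/3123 = -11155/3123 ≈ -3.5719)
B(x) = -2 + x (B(x) = (6 + x) - 8 = -2 + x)
W = -11155/159273 (W = -11155/3123/51 = -11155/3123*1/51 = -11155/159273 ≈ -0.070037)
W/B(1230) + 4154472/(-3772619) = -11155/(159273*(-2 + 1230)) + 4154472/(-3772619) = -11155/159273/1228 + 4154472*(-1/3772619) = -11155/159273*1/1228 - 4154472/3772619 = -11155/195587244 - 4154472/3772619 = -812603812320113/737876152872036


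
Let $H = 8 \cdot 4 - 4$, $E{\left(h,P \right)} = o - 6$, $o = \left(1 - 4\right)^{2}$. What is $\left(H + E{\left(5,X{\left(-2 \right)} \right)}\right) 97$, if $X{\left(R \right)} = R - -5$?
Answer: $3007$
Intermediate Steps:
$X{\left(R \right)} = 5 + R$ ($X{\left(R \right)} = R + 5 = 5 + R$)
$o = 9$ ($o = \left(-3\right)^{2} = 9$)
$E{\left(h,P \right)} = 3$ ($E{\left(h,P \right)} = 9 - 6 = 3$)
$H = 28$ ($H = 32 - 4 = 28$)
$\left(H + E{\left(5,X{\left(-2 \right)} \right)}\right) 97 = \left(28 + 3\right) 97 = 31 \cdot 97 = 3007$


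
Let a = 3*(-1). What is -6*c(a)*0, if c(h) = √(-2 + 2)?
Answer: 0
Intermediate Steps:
a = -3
c(h) = 0 (c(h) = √0 = 0)
-6*c(a)*0 = -6*0*0 = 0*0 = 0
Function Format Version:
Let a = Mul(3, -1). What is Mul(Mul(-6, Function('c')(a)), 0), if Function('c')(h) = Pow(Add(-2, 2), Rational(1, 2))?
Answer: 0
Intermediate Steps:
a = -3
Function('c')(h) = 0 (Function('c')(h) = Pow(0, Rational(1, 2)) = 0)
Mul(Mul(-6, Function('c')(a)), 0) = Mul(Mul(-6, 0), 0) = Mul(0, 0) = 0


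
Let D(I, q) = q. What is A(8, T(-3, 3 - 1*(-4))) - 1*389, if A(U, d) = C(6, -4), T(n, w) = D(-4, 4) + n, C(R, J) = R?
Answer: -383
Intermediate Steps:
T(n, w) = 4 + n
A(U, d) = 6
A(8, T(-3, 3 - 1*(-4))) - 1*389 = 6 - 1*389 = 6 - 389 = -383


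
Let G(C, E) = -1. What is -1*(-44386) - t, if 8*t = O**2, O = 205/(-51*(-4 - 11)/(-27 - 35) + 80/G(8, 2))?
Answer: 116380695859/2622050 ≈ 44385.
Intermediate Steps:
O = -2542/1145 (O = 205/(-51*(-4 - 11)/(-27 - 35) + 80/(-1)) = 205/(-51/((-62/(-15))) + 80*(-1)) = 205/(-51/((-62*(-1/15))) - 80) = 205/(-51/62/15 - 80) = 205/(-51*15/62 - 80) = 205/(-765/62 - 80) = 205/(-5725/62) = 205*(-62/5725) = -2542/1145 ≈ -2.2201)
t = 1615441/2622050 (t = (-2542/1145)**2/8 = (1/8)*(6461764/1311025) = 1615441/2622050 ≈ 0.61610)
-1*(-44386) - t = -1*(-44386) - 1*1615441/2622050 = 44386 - 1615441/2622050 = 116380695859/2622050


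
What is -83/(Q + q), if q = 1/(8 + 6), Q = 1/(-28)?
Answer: -2324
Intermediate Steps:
Q = -1/28 ≈ -0.035714
q = 1/14 ≈ 0.071429
-83/(Q + q) = -83/(-1/28 + 1/14) = -83/1/28 = -83*28 = -2324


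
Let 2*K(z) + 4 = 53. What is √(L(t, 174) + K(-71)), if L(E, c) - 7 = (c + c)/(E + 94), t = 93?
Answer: √4666398/374 ≈ 5.7759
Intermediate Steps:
K(z) = 49/2 (K(z) = -2 + (½)*53 = -2 + 53/2 = 49/2)
L(E, c) = 7 + 2*c/(94 + E) (L(E, c) = 7 + (c + c)/(E + 94) = 7 + (2*c)/(94 + E) = 7 + 2*c/(94 + E))
√(L(t, 174) + K(-71)) = √((658 + 2*174 + 7*93)/(94 + 93) + 49/2) = √((658 + 348 + 651)/187 + 49/2) = √((1/187)*1657 + 49/2) = √(1657/187 + 49/2) = √(12477/374) = √4666398/374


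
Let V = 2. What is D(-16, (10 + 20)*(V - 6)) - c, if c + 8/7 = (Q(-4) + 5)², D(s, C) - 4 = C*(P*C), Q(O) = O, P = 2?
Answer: 201629/7 ≈ 28804.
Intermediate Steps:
D(s, C) = 4 + 2*C² (D(s, C) = 4 + C*(2*C) = 4 + 2*C²)
c = -⅐ (c = -8/7 + (-4 + 5)² = -8/7 + 1² = -8/7 + 1 = -⅐ ≈ -0.14286)
D(-16, (10 + 20)*(V - 6)) - c = (4 + 2*((10 + 20)*(2 - 6))²) - 1*(-⅐) = (4 + 2*(30*(-4))²) + ⅐ = (4 + 2*(-120)²) + ⅐ = (4 + 2*14400) + ⅐ = (4 + 28800) + ⅐ = 28804 + ⅐ = 201629/7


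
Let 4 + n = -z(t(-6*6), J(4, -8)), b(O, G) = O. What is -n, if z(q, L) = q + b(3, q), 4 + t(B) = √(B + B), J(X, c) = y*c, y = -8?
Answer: 3 + 6*I*√2 ≈ 3.0 + 8.4853*I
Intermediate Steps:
J(X, c) = -8*c
t(B) = -4 + √2*√B (t(B) = -4 + √(B + B) = -4 + √(2*B) = -4 + √2*√B)
z(q, L) = 3 + q (z(q, L) = q + 3 = 3 + q)
n = -3 - 6*I*√2 (n = -4 - (3 + (-4 + √2*√(-6*6))) = -4 - (3 + (-4 + √2*√(-36))) = -4 - (3 + (-4 + √2*(6*I))) = -4 - (3 + (-4 + 6*I*√2)) = -4 - (-1 + 6*I*√2) = -4 + (1 - 6*I*√2) = -3 - 6*I*√2 ≈ -3.0 - 8.4853*I)
-n = -(-3 - 6*I*√2) = 3 + 6*I*√2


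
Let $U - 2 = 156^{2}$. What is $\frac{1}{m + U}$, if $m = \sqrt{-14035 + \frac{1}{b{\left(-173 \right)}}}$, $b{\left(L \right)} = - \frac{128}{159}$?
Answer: $\frac{3115264}{75821091871} - \frac{104 i \sqrt{21262}}{75821091871} \approx 4.1087 \cdot 10^{-5} - 2.0001 \cdot 10^{-7} i$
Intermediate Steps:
$U = 24338$ ($U = 2 + 156^{2} = 2 + 24336 = 24338$)
$b{\left(L \right)} = - \frac{128}{159}$ ($b{\left(L \right)} = \left(-128\right) \frac{1}{159} = - \frac{128}{159}$)
$m = \frac{13 i \sqrt{21262}}{16}$ ($m = \sqrt{-14035 + \frac{1}{- \frac{128}{159}}} = \sqrt{-14035 - \frac{159}{128}} = \sqrt{- \frac{1796639}{128}} = \frac{13 i \sqrt{21262}}{16} \approx 118.47 i$)
$\frac{1}{m + U} = \frac{1}{\frac{13 i \sqrt{21262}}{16} + 24338} = \frac{1}{24338 + \frac{13 i \sqrt{21262}}{16}}$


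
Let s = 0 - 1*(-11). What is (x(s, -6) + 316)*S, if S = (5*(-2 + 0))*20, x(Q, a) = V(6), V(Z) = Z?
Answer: -64400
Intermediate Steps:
s = 11 (s = 0 + 11 = 11)
x(Q, a) = 6
S = -200 (S = (5*(-2))*20 = -10*20 = -200)
(x(s, -6) + 316)*S = (6 + 316)*(-200) = 322*(-200) = -64400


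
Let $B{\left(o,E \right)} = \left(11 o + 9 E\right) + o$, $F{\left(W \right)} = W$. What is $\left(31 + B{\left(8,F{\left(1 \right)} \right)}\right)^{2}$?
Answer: $18496$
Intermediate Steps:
$B{\left(o,E \right)} = 9 E + 12 o$ ($B{\left(o,E \right)} = \left(9 E + 11 o\right) + o = 9 E + 12 o$)
$\left(31 + B{\left(8,F{\left(1 \right)} \right)}\right)^{2} = \left(31 + \left(9 \cdot 1 + 12 \cdot 8\right)\right)^{2} = \left(31 + \left(9 + 96\right)\right)^{2} = \left(31 + 105\right)^{2} = 136^{2} = 18496$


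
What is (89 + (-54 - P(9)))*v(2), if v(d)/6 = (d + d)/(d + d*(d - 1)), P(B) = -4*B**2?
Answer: 2154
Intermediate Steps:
v(d) = 12*d/(d + d*(-1 + d)) (v(d) = 6*((d + d)/(d + d*(d - 1))) = 6*((2*d)/(d + d*(-1 + d))) = 6*(2*d/(d + d*(-1 + d))) = 12*d/(d + d*(-1 + d)))
(89 + (-54 - P(9)))*v(2) = (89 + (-54 - (-4)*9**2))*(12/2) = (89 + (-54 - (-4)*81))*(12*(1/2)) = (89 + (-54 - 1*(-324)))*6 = (89 + (-54 + 324))*6 = (89 + 270)*6 = 359*6 = 2154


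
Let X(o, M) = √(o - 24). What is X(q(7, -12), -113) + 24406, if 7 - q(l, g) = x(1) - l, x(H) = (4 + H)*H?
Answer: 24406 + I*√15 ≈ 24406.0 + 3.873*I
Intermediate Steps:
x(H) = H*(4 + H)
q(l, g) = 2 + l (q(l, g) = 7 - (1*(4 + 1) - l) = 7 - (1*5 - l) = 7 - (5 - l) = 7 + (-5 + l) = 2 + l)
X(o, M) = √(-24 + o)
X(q(7, -12), -113) + 24406 = √(-24 + (2 + 7)) + 24406 = √(-24 + 9) + 24406 = √(-15) + 24406 = I*√15 + 24406 = 24406 + I*√15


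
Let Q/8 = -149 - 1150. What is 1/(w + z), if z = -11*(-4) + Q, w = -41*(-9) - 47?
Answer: -1/10026 ≈ -9.9741e-5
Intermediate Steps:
Q = -10392 (Q = 8*(-149 - 1150) = 8*(-1299) = -10392)
w = 322 (w = 369 - 47 = 322)
z = -10348 (z = -11*(-4) - 10392 = 44 - 10392 = -10348)
1/(w + z) = 1/(322 - 10348) = 1/(-10026) = -1/10026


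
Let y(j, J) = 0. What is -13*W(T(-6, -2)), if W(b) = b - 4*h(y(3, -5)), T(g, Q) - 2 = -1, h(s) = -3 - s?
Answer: -169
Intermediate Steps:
T(g, Q) = 1 (T(g, Q) = 2 - 1 = 1)
W(b) = 12 + b (W(b) = b - 4*(-3 - 1*0) = b - 4*(-3 + 0) = b - 4*(-3) = b + 12 = 12 + b)
-13*W(T(-6, -2)) = -13*(12 + 1) = -13*13 = -169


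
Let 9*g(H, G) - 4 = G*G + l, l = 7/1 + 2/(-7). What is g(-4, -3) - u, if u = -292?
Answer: 6178/21 ≈ 294.19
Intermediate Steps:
l = 47/7 (l = 7*1 + 2*(-1/7) = 7 - 2/7 = 47/7 ≈ 6.7143)
g(H, G) = 25/21 + G**2/9 (g(H, G) = 4/9 + (G*G + 47/7)/9 = 4/9 + (G**2 + 47/7)/9 = 4/9 + (47/7 + G**2)/9 = 4/9 + (47/63 + G**2/9) = 25/21 + G**2/9)
g(-4, -3) - u = (25/21 + (1/9)*(-3)**2) - 1*(-292) = (25/21 + (1/9)*9) + 292 = (25/21 + 1) + 292 = 46/21 + 292 = 6178/21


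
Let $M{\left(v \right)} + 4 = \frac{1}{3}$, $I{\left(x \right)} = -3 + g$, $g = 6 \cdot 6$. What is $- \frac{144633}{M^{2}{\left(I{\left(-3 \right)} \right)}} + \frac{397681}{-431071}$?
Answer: $- \frac{561171946888}{52159591} \approx -10759.0$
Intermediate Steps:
$g = 36$
$I{\left(x \right)} = 33$ ($I{\left(x \right)} = -3 + 36 = 33$)
$M{\left(v \right)} = - \frac{11}{3}$ ($M{\left(v \right)} = -4 + \frac{1}{3} = - \frac{11}{3}$)
$- \frac{144633}{M^{2}{\left(I{\left(-3 \right)} \right)}} + \frac{397681}{-431071} = - \frac{144633}{\left(- \frac{11}{3}\right)^{2}} + \frac{397681}{-431071} = - \frac{144633}{\frac{121}{9}} + 397681 \left(- \frac{1}{431071}\right) = \left(-144633\right) \frac{9}{121} - \frac{397681}{431071} = - \frac{1301697}{121} - \frac{397681}{431071} = - \frac{561171946888}{52159591}$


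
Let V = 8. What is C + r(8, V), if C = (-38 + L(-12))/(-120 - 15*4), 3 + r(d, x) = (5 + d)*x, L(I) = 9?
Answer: 18209/180 ≈ 101.16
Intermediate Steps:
r(d, x) = -3 + x*(5 + d) (r(d, x) = -3 + (5 + d)*x = -3 + x*(5 + d))
C = 29/180 (C = (-38 + 9)/(-120 - 15*4) = -29/(-120 - 60) = -29/(-180) = -29*(-1/180) = 29/180 ≈ 0.16111)
C + r(8, V) = 29/180 + (-3 + 5*8 + 8*8) = 29/180 + (-3 + 40 + 64) = 29/180 + 101 = 18209/180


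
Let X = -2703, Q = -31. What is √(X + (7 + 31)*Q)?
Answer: I*√3881 ≈ 62.298*I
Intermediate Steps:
√(X + (7 + 31)*Q) = √(-2703 + (7 + 31)*(-31)) = √(-2703 + 38*(-31)) = √(-2703 - 1178) = √(-3881) = I*√3881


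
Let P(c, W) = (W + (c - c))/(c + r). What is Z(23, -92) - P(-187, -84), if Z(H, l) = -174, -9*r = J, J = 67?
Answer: -21804/125 ≈ -174.43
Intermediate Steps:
r = -67/9 (r = -⅑*67 = -67/9 ≈ -7.4444)
P(c, W) = W/(-67/9 + c) (P(c, W) = (W + (c - c))/(c - 67/9) = (W + 0)/(-67/9 + c) = W/(-67/9 + c))
Z(23, -92) - P(-187, -84) = -174 - 9*(-84)/(-67 + 9*(-187)) = -174 - 9*(-84)/(-67 - 1683) = -174 - 9*(-84)/(-1750) = -174 - 9*(-84)*(-1)/1750 = -174 - 1*54/125 = -174 - 54/125 = -21804/125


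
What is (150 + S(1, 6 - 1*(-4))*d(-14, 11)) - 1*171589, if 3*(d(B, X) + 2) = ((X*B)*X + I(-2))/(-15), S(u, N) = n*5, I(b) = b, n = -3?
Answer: -515923/3 ≈ -1.7197e+5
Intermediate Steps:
S(u, N) = -15 (S(u, N) = -3*5 = -15)
d(B, X) = -88/45 - B*X²/45 (d(B, X) = -2 + (((X*B)*X - 2)/(-15))/3 = -2 + (((B*X)*X - 2)*(-1/15))/3 = -2 + ((B*X² - 2)*(-1/15))/3 = -2 + ((-2 + B*X²)*(-1/15))/3 = -2 + (2/15 - B*X²/15)/3 = -2 + (2/45 - B*X²/45) = -88/45 - B*X²/45)
(150 + S(1, 6 - 1*(-4))*d(-14, 11)) - 1*171589 = (150 - 15*(-88/45 - 1/45*(-14)*11²)) - 1*171589 = (150 - 15*(-88/45 - 1/45*(-14)*121)) - 171589 = (150 - 15*(-88/45 + 1694/45)) - 171589 = (150 - 15*1606/45) - 171589 = (150 - 1606/3) - 171589 = -1156/3 - 171589 = -515923/3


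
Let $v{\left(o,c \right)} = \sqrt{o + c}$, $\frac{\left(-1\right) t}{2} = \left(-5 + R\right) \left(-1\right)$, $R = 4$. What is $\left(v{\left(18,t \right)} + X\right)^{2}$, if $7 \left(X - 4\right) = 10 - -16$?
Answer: $\frac{6724}{49} \approx 137.22$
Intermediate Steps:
$t = -2$ ($t = - 2 \left(-5 + 4\right) \left(-1\right) = - 2 \left(\left(-1\right) \left(-1\right)\right) = \left(-2\right) 1 = -2$)
$v{\left(o,c \right)} = \sqrt{c + o}$
$X = \frac{54}{7}$ ($X = 4 + \frac{10 - -16}{7} = 4 + \frac{10 + 16}{7} = 4 + \frac{1}{7} \cdot 26 = 4 + \frac{26}{7} = \frac{54}{7} \approx 7.7143$)
$\left(v{\left(18,t \right)} + X\right)^{2} = \left(\sqrt{-2 + 18} + \frac{54}{7}\right)^{2} = \left(\sqrt{16} + \frac{54}{7}\right)^{2} = \left(4 + \frac{54}{7}\right)^{2} = \left(\frac{82}{7}\right)^{2} = \frac{6724}{49}$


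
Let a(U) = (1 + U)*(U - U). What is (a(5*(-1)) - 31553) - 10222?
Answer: -41775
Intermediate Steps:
a(U) = 0 (a(U) = (1 + U)*0 = 0)
(a(5*(-1)) - 31553) - 10222 = (0 - 31553) - 10222 = -31553 - 10222 = -41775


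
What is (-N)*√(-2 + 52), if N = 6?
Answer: -30*√2 ≈ -42.426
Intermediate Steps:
(-N)*√(-2 + 52) = (-1*6)*√(-2 + 52) = -30*√2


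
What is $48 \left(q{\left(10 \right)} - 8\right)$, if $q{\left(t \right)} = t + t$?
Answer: $576$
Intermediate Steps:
$q{\left(t \right)} = 2 t$
$48 \left(q{\left(10 \right)} - 8\right) = 48 \left(2 \cdot 10 - 8\right) = 48 \left(20 - 8\right) = 48 \cdot 12 = 576$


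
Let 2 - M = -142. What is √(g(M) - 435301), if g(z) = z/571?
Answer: I*√141925891117/571 ≈ 659.77*I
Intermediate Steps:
M = 144 (M = 2 - 1*(-142) = 2 + 142 = 144)
g(z) = z/571 (g(z) = z*(1/571) = z/571)
√(g(M) - 435301) = √((1/571)*144 - 435301) = √(144/571 - 435301) = √(-248556727/571) = I*√141925891117/571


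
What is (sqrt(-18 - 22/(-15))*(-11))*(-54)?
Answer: 396*I*sqrt(930)/5 ≈ 2415.3*I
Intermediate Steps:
(sqrt(-18 - 22/(-15))*(-11))*(-54) = (sqrt(-18 - 22*(-1/15))*(-11))*(-54) = (sqrt(-18 + 22/15)*(-11))*(-54) = (sqrt(-248/15)*(-11))*(-54) = ((2*I*sqrt(930)/15)*(-11))*(-54) = -22*I*sqrt(930)/15*(-54) = 396*I*sqrt(930)/5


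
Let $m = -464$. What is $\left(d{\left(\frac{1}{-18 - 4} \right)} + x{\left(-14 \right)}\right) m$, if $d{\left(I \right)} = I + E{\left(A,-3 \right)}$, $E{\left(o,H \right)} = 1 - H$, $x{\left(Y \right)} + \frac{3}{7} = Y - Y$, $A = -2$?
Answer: $- \frac{125976}{77} \approx -1636.1$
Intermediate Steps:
$x{\left(Y \right)} = - \frac{3}{7}$ ($x{\left(Y \right)} = - \frac{3}{7} + \left(Y - Y\right) = - \frac{3}{7} + 0 = - \frac{3}{7}$)
$d{\left(I \right)} = 4 + I$ ($d{\left(I \right)} = I + \left(1 - -3\right) = I + \left(1 + 3\right) = I + 4 = 4 + I$)
$\left(d{\left(\frac{1}{-18 - 4} \right)} + x{\left(-14 \right)}\right) m = \left(\left(4 + \frac{1}{-18 - 4}\right) - \frac{3}{7}\right) \left(-464\right) = \left(\left(4 + \frac{1}{-22}\right) - \frac{3}{7}\right) \left(-464\right) = \left(\left(4 - \frac{1}{22}\right) - \frac{3}{7}\right) \left(-464\right) = \left(\frac{87}{22} - \frac{3}{7}\right) \left(-464\right) = \frac{543}{154} \left(-464\right) = - \frac{125976}{77}$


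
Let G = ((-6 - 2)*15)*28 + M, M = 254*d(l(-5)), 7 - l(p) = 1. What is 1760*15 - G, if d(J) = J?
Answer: 28236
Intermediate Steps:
l(p) = 6 (l(p) = 7 - 1*1 = 7 - 1 = 6)
M = 1524 (M = 254*6 = 1524)
G = -1836 (G = ((-6 - 2)*15)*28 + 1524 = -8*15*28 + 1524 = -120*28 + 1524 = -3360 + 1524 = -1836)
1760*15 - G = 1760*15 - 1*(-1836) = 26400 + 1836 = 28236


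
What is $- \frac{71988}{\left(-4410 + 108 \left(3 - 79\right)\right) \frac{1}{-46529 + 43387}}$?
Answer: $- \frac{37697716}{2103} \approx -17926.0$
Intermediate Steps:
$- \frac{71988}{\left(-4410 + 108 \left(3 - 79\right)\right) \frac{1}{-46529 + 43387}} = - \frac{71988}{\left(-4410 + 108 \left(-76\right)\right) \frac{1}{-3142}} = - \frac{71988}{\left(-4410 - 8208\right) \left(- \frac{1}{3142}\right)} = - \frac{71988}{\left(-12618\right) \left(- \frac{1}{3142}\right)} = - \frac{71988}{\frac{6309}{1571}} = \left(-71988\right) \frac{1571}{6309} = - \frac{37697716}{2103}$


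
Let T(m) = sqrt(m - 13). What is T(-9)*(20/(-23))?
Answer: -20*I*sqrt(22)/23 ≈ -4.0786*I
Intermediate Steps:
T(m) = sqrt(-13 + m)
T(-9)*(20/(-23)) = sqrt(-13 - 9)*(20/(-23)) = sqrt(-22)*(20*(-1/23)) = (I*sqrt(22))*(-20/23) = -20*I*sqrt(22)/23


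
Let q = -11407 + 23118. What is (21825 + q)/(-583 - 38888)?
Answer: -33536/39471 ≈ -0.84964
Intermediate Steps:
q = 11711
(21825 + q)/(-583 - 38888) = (21825 + 11711)/(-583 - 38888) = 33536/(-39471) = 33536*(-1/39471) = -33536/39471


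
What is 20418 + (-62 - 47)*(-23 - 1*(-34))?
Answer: 19219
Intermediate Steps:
20418 + (-62 - 47)*(-23 - 1*(-34)) = 20418 - 109*(-23 + 34) = 20418 - 109*11 = 20418 - 1199 = 19219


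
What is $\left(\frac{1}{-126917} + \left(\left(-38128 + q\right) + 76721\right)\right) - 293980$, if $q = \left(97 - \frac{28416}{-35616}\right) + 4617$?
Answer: $- \frac{1686171885750}{6726601} \approx -2.5067 \cdot 10^{5}$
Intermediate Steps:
$q = \frac{1749190}{371}$ ($q = \left(97 - - \frac{296}{371}\right) + 4617 = \left(97 + \frac{296}{371}\right) + 4617 = \frac{36283}{371} + 4617 = \frac{1749190}{371} \approx 4714.8$)
$\left(\frac{1}{-126917} + \left(\left(-38128 + q\right) + 76721\right)\right) - 293980 = \left(\frac{1}{-126917} + \left(\left(-38128 + \frac{1749190}{371}\right) + 76721\right)\right) - 293980 = \left(- \frac{1}{126917} + \left(- \frac{12396298}{371} + 76721\right)\right) - 293980 = \left(- \frac{1}{126917} + \frac{16067193}{371}\right) - 293980 = \frac{291314276230}{6726601} - 293980 = - \frac{1686171885750}{6726601}$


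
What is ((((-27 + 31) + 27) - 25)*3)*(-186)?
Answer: -3348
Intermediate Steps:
((((-27 + 31) + 27) - 25)*3)*(-186) = (((4 + 27) - 25)*3)*(-186) = ((31 - 25)*3)*(-186) = (6*3)*(-186) = 18*(-186) = -3348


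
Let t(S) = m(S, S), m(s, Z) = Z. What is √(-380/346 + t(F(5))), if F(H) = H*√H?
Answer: √(-32870 + 149645*√5)/173 ≈ 3.1752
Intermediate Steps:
F(H) = H^(3/2)
t(S) = S
√(-380/346 + t(F(5))) = √(-380/346 + 5^(3/2)) = √(-380*1/346 + 5*√5) = √(-190/173 + 5*√5)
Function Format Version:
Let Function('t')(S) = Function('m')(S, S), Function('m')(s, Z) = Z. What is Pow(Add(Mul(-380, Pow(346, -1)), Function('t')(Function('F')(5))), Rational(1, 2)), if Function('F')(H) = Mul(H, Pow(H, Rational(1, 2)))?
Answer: Mul(Rational(1, 173), Pow(Add(-32870, Mul(149645, Pow(5, Rational(1, 2)))), Rational(1, 2))) ≈ 3.1752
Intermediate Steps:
Function('F')(H) = Pow(H, Rational(3, 2))
Function('t')(S) = S
Pow(Add(Mul(-380, Pow(346, -1)), Function('t')(Function('F')(5))), Rational(1, 2)) = Pow(Add(Mul(-380, Pow(346, -1)), Pow(5, Rational(3, 2))), Rational(1, 2)) = Pow(Add(Mul(-380, Rational(1, 346)), Mul(5, Pow(5, Rational(1, 2)))), Rational(1, 2)) = Pow(Add(Rational(-190, 173), Mul(5, Pow(5, Rational(1, 2)))), Rational(1, 2))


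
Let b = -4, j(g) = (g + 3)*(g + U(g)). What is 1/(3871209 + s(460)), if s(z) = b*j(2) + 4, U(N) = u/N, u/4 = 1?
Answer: 1/3871133 ≈ 2.5832e-7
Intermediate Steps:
u = 4 (u = 4*1 = 4)
U(N) = 4/N
j(g) = (3 + g)*(g + 4/g) (j(g) = (g + 3)*(g + 4/g) = (3 + g)*(g + 4/g))
s(z) = -76 (s(z) = -4*(4 + 2² + 3*2 + 12/2) + 4 = -4*(4 + 4 + 6 + 12*(½)) + 4 = -4*(4 + 4 + 6 + 6) + 4 = -4*20 + 4 = -80 + 4 = -76)
1/(3871209 + s(460)) = 1/(3871209 - 76) = 1/3871133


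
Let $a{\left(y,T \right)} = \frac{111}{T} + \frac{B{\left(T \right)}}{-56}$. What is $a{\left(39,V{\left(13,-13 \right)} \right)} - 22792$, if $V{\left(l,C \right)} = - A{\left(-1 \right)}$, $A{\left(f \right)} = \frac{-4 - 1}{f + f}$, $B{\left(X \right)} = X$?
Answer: $- \frac{12788359}{560} \approx -22836.0$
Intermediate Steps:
$A{\left(f \right)} = - \frac{5}{2 f}$
$V{\left(l,C \right)} = - \frac{5}{2}$ ($V{\left(l,C \right)} = - \frac{-5}{2 \left(-1\right)} = - \frac{\left(-5\right) \left(-1\right)}{2} = \left(-1\right) \frac{5}{2} = - \frac{5}{2}$)
$a{\left(y,T \right)} = \frac{111}{T} - \frac{T}{56}$ ($a{\left(y,T \right)} = \frac{111}{T} + \frac{T}{-56} = \frac{111}{T} + T \left(- \frac{1}{56}\right) = \frac{111}{T} - \frac{T}{56}$)
$a{\left(39,V{\left(13,-13 \right)} \right)} - 22792 = \left(\frac{111}{- \frac{5}{2}} - - \frac{5}{112}\right) - 22792 = \left(111 \left(- \frac{2}{5}\right) + \frac{5}{112}\right) - 22792 = \left(- \frac{222}{5} + \frac{5}{112}\right) - 22792 = - \frac{24839}{560} - 22792 = - \frac{12788359}{560}$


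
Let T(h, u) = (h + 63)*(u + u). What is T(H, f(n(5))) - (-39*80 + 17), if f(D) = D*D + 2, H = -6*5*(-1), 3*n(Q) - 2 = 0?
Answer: 10673/3 ≈ 3557.7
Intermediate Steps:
n(Q) = 2/3 (n(Q) = 2/3 + (1/3)*0 = 2/3 + 0 = 2/3)
H = 30 (H = -30*(-1) = 30)
f(D) = 2 + D**2 (f(D) = D**2 + 2 = 2 + D**2)
T(h, u) = 2*u*(63 + h) (T(h, u) = (63 + h)*(2*u) = 2*u*(63 + h))
T(H, f(n(5))) - (-39*80 + 17) = 2*(2 + (2/3)**2)*(63 + 30) - (-39*80 + 17) = 2*(2 + 4/9)*93 - (-3120 + 17) = 2*(22/9)*93 - 1*(-3103) = 1364/3 + 3103 = 10673/3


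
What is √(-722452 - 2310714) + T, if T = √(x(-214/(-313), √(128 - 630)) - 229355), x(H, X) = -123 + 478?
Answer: I*(√3033166 + 10*√2290) ≈ 2220.1*I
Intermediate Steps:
x(H, X) = 355
T = 10*I*√2290 (T = √(355 - 229355) = √(-229000) = 10*I*√2290 ≈ 478.54*I)
√(-722452 - 2310714) + T = √(-722452 - 2310714) + 10*I*√2290 = √(-3033166) + 10*I*√2290 = I*√3033166 + 10*I*√2290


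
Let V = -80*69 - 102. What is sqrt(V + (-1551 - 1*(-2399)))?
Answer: I*sqrt(4774) ≈ 69.094*I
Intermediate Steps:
V = -5622 (V = -5520 - 102 = -5622)
sqrt(V + (-1551 - 1*(-2399))) = sqrt(-5622 + (-1551 - 1*(-2399))) = sqrt(-5622 + (-1551 + 2399)) = sqrt(-5622 + 848) = sqrt(-4774) = I*sqrt(4774)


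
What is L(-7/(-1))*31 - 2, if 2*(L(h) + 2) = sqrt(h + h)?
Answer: -64 + 31*sqrt(14)/2 ≈ -6.0043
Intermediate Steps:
L(h) = -2 + sqrt(2)*sqrt(h)/2 (L(h) = -2 + sqrt(h + h)/2 = -2 + sqrt(2*h)/2 = -2 + (sqrt(2)*sqrt(h))/2 = -2 + sqrt(2)*sqrt(h)/2)
L(-7/(-1))*31 - 2 = (-2 + sqrt(2)*sqrt(-7/(-1))/2)*31 - 2 = (-2 + sqrt(2)*sqrt(-7*(-1))/2)*31 - 2 = (-2 + sqrt(2)*sqrt(7)/2)*31 - 2 = (-2 + sqrt(14)/2)*31 - 2 = (-62 + 31*sqrt(14)/2) - 2 = -64 + 31*sqrt(14)/2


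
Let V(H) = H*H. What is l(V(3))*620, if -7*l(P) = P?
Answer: -5580/7 ≈ -797.14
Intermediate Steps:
V(H) = H**2
l(P) = -P/7
l(V(3))*620 = -1/7*3**2*620 = -1/7*9*620 = -9/7*620 = -5580/7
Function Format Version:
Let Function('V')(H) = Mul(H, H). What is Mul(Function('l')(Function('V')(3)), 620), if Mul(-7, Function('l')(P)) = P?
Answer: Rational(-5580, 7) ≈ -797.14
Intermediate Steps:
Function('V')(H) = Pow(H, 2)
Function('l')(P) = Mul(Rational(-1, 7), P)
Mul(Function('l')(Function('V')(3)), 620) = Mul(Mul(Rational(-1, 7), Pow(3, 2)), 620) = Mul(Mul(Rational(-1, 7), 9), 620) = Mul(Rational(-9, 7), 620) = Rational(-5580, 7)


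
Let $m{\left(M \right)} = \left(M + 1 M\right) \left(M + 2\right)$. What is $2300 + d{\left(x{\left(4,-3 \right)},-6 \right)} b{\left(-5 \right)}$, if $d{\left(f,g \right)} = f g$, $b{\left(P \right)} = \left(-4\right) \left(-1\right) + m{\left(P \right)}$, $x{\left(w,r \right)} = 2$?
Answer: $1892$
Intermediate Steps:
$m{\left(M \right)} = 2 M \left(2 + M\right)$ ($m{\left(M \right)} = \left(M + M\right) \left(2 + M\right) = 2 M \left(2 + M\right)$)
$b{\left(P \right)} = 4 + 2 P \left(2 + P\right)$ ($b{\left(P \right)} = \left(-4\right) \left(-1\right) + 2 P \left(2 + P\right) = 4 + 2 P \left(2 + P\right)$)
$2300 + d{\left(x{\left(4,-3 \right)},-6 \right)} b{\left(-5 \right)} = 2300 + 2 \left(-6\right) \left(4 + 2 \left(-5\right) \left(2 - 5\right)\right) = 2300 - 12 \left(4 + 2 \left(-5\right) \left(-3\right)\right) = 2300 - 12 \left(4 + 30\right) = 2300 - 408 = 1892$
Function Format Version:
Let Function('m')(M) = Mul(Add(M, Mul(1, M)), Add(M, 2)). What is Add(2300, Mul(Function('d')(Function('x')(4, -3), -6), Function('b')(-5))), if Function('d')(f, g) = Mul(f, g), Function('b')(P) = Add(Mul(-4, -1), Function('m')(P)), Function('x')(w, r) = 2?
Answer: 1892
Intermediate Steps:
Function('m')(M) = Mul(2, M, Add(2, M)) (Function('m')(M) = Mul(Add(M, M), Add(2, M)) = Mul(Mul(2, M), Add(2, M)) = Mul(2, M, Add(2, M)))
Function('b')(P) = Add(4, Mul(2, P, Add(2, P))) (Function('b')(P) = Add(Mul(-4, -1), Mul(2, P, Add(2, P))) = Add(4, Mul(2, P, Add(2, P))))
Add(2300, Mul(Function('d')(Function('x')(4, -3), -6), Function('b')(-5))) = Add(2300, Mul(Mul(2, -6), Add(4, Mul(2, -5, Add(2, -5))))) = Add(2300, Mul(-12, Add(4, Mul(2, -5, -3)))) = Add(2300, Mul(-12, Add(4, 30))) = Add(2300, Mul(-12, 34)) = Add(2300, -408) = 1892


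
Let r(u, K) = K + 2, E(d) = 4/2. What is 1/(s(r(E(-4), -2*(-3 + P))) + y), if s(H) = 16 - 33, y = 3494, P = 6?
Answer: 1/3477 ≈ 0.00028760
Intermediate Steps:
E(d) = 2 (E(d) = 4*(1/2) = 2)
r(u, K) = 2 + K
s(H) = -17
1/(s(r(E(-4), -2*(-3 + P))) + y) = 1/(-17 + 3494) = 1/3477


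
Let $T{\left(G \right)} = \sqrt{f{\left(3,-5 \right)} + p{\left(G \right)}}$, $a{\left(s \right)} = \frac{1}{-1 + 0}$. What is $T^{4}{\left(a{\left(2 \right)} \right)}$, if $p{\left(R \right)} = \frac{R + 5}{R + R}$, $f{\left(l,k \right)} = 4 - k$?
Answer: $49$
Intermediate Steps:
$p{\left(R \right)} = \frac{5 + R}{2 R}$
$a{\left(s \right)} = -1$ ($a{\left(s \right)} = \frac{1}{-1} = -1$)
$T{\left(G \right)} = \sqrt{9 + \frac{5 + G}{2 G}}$ ($T{\left(G \right)} = \sqrt{\left(4 - -5\right) + \frac{5 + G}{2 G}} = \sqrt{\left(4 + 5\right) + \frac{5 + G}{2 G}} = \sqrt{9 + \frac{5 + G}{2 G}}$)
$T^{4}{\left(a{\left(2 \right)} \right)} = \left(\frac{\sqrt{38 + \frac{10}{-1}}}{2}\right)^{4} = \left(\frac{\sqrt{38 + 10 \left(-1\right)}}{2}\right)^{4} = \left(\frac{\sqrt{38 - 10}}{2}\right)^{4} = \left(\frac{\sqrt{28}}{2}\right)^{4} = \left(\frac{2 \sqrt{7}}{2}\right)^{4} = \left(\sqrt{7}\right)^{4} = 49$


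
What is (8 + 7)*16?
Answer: 240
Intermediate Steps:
(8 + 7)*16 = 15*16 = 240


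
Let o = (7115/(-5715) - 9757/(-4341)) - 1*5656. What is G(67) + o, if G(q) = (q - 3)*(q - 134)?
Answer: -16444932088/1653921 ≈ -9943.0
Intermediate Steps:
G(q) = (-134 + q)*(-3 + q) (G(q) = (-3 + q)*(-134 + q) = (-134 + q)*(-3 + q))
o = -9352918840/1653921 (o = (7115*(-1/5715) - 9757*(-1/4341)) - 5656 = (-1423/1143 + 9757/4341) - 5656 = 1658336/1653921 - 5656 = -9352918840/1653921 ≈ -5655.0)
G(67) + o = (402 + 67² - 137*67) - 9352918840/1653921 = (402 + 4489 - 9179) - 9352918840/1653921 = -4288 - 9352918840/1653921 = -16444932088/1653921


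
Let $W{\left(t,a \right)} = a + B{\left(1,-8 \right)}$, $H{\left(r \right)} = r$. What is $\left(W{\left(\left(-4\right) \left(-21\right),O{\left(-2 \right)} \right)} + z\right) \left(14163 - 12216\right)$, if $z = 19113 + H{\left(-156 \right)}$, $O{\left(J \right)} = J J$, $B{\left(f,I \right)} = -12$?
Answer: $36893703$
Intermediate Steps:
$O{\left(J \right)} = J^{2}$
$W{\left(t,a \right)} = -12 + a$ ($W{\left(t,a \right)} = a - 12 = -12 + a$)
$z = 18957$ ($z = 19113 - 156 = 18957$)
$\left(W{\left(\left(-4\right) \left(-21\right),O{\left(-2 \right)} \right)} + z\right) \left(14163 - 12216\right) = \left(\left(-12 + \left(-2\right)^{2}\right) + 18957\right) \left(14163 - 12216\right) = \left(\left(-12 + 4\right) + 18957\right) 1947 = \left(-8 + 18957\right) 1947 = 18949 \cdot 1947 = 36893703$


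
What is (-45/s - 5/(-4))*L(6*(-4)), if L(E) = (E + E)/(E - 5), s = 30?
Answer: -12/29 ≈ -0.41379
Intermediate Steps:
L(E) = 2*E/(-5 + E) (L(E) = (2*E)/(-5 + E) = 2*E/(-5 + E))
(-45/s - 5/(-4))*L(6*(-4)) = (-45/30 - 5/(-4))*(2*(6*(-4))/(-5 + 6*(-4))) = (-45*1/30 - 5*(-1/4))*(2*(-24)/(-5 - 24)) = (-3/2 + 5/4)*(2*(-24)/(-29)) = -(-24)*(-1)/(2*29) = -1/4*48/29 = -12/29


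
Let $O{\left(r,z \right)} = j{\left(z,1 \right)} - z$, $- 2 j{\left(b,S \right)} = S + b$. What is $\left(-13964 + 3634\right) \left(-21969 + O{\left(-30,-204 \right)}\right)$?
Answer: $223783955$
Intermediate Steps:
$j{\left(b,S \right)} = - \frac{S}{2} - \frac{b}{2}$ ($j{\left(b,S \right)} = - \frac{S + b}{2} = - \frac{S}{2} - \frac{b}{2}$)
$O{\left(r,z \right)} = - \frac{1}{2} - \frac{3 z}{2}$ ($O{\left(r,z \right)} = \left(\left(- \frac{1}{2}\right) 1 - \frac{z}{2}\right) - z = \left(- \frac{1}{2} - \frac{z}{2}\right) - z = - \frac{1}{2} - \frac{3 z}{2}$)
$\left(-13964 + 3634\right) \left(-21969 + O{\left(-30,-204 \right)}\right) = \left(-13964 + 3634\right) \left(-21969 - - \frac{611}{2}\right) = - 10330 \left(-21969 + \left(- \frac{1}{2} + 306\right)\right) = - 10330 \left(-21969 + \frac{611}{2}\right) = \left(-10330\right) \left(- \frac{43327}{2}\right) = 223783955$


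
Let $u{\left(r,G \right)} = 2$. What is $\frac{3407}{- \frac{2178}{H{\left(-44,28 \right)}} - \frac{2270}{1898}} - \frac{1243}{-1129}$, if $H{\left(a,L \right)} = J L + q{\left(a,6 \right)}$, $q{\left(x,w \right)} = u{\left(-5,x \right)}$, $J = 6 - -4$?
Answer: $- \frac{171071068133}{449152328} \approx -380.88$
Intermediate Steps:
$J = 10$ ($J = 6 + 4 = 10$)
$q{\left(x,w \right)} = 2$
$H{\left(a,L \right)} = 2 + 10 L$ ($H{\left(a,L \right)} = 10 L + 2 = 2 + 10 L$)
$\frac{3407}{- \frac{2178}{H{\left(-44,28 \right)}} - \frac{2270}{1898}} - \frac{1243}{-1129} = \frac{3407}{- \frac{2178}{2 + 10 \cdot 28} - \frac{2270}{1898}} - \frac{1243}{-1129} = \frac{3407}{- \frac{2178}{2 + 280} - \frac{1135}{949}} - - \frac{1243}{1129} = \frac{3407}{- \frac{2178}{282} - \frac{1135}{949}} + \frac{1243}{1129} = \frac{3407}{\left(-2178\right) \frac{1}{282} - \frac{1135}{949}} + \frac{1243}{1129} = \frac{3407}{- \frac{363}{47} - \frac{1135}{949}} + \frac{1243}{1129} = \frac{3407}{- \frac{397832}{44603}} + \frac{1243}{1129} = 3407 \left(- \frac{44603}{397832}\right) + \frac{1243}{1129} = - \frac{151962421}{397832} + \frac{1243}{1129} = - \frac{171071068133}{449152328}$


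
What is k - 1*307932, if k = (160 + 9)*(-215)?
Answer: -344267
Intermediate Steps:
k = -36335 (k = 169*(-215) = -36335)
k - 1*307932 = -36335 - 1*307932 = -36335 - 307932 = -344267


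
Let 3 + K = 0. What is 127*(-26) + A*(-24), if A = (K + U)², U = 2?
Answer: -3326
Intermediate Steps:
K = -3 (K = -3 + 0 = -3)
A = 1 (A = (-3 + 2)² = (-1)² = 1)
127*(-26) + A*(-24) = 127*(-26) + 1*(-24) = -3302 - 24 = -3326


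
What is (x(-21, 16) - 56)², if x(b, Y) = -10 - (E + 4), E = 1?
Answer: 5041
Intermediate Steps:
x(b, Y) = -15 (x(b, Y) = -10 - (1 + 4) = -10 - 1*5 = -10 - 5 = -15)
(x(-21, 16) - 56)² = (-15 - 56)² = (-71)² = 5041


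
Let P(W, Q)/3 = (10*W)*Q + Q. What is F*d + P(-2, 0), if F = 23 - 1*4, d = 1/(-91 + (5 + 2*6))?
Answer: -19/74 ≈ -0.25676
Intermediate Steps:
P(W, Q) = 3*Q + 30*Q*W (P(W, Q) = 3*((10*W)*Q + Q) = 3*(10*Q*W + Q) = 3*(Q + 10*Q*W) = 3*Q + 30*Q*W)
d = -1/74 (d = 1/(-91 + (5 + 12)) = 1/(-91 + 17) = 1/(-74) = -1/74 ≈ -0.013514)
F = 19 (F = 23 - 4 = 19)
F*d + P(-2, 0) = 19*(-1/74) + 3*0*(1 + 10*(-2)) = -19/74 + 3*0*(1 - 20) = -19/74 + 3*0*(-19) = -19/74 + 0 = -19/74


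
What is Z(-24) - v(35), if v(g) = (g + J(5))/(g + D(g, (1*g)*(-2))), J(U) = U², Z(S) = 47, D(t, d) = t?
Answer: 323/7 ≈ 46.143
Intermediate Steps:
v(g) = (25 + g)/(2*g) (v(g) = (g + 5²)/(g + g) = (g + 25)/((2*g)) = (25 + g)*(1/(2*g)) = (25 + g)/(2*g))
Z(-24) - v(35) = 47 - (25 + 35)/(2*35) = 47 - 60/(2*35) = 47 - 1*6/7 = 47 - 6/7 = 323/7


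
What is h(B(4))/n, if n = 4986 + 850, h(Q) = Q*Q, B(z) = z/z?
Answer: 1/5836 ≈ 0.00017135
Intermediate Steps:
B(z) = 1
h(Q) = Q²
n = 5836
h(B(4))/n = 1²/5836 = 1*(1/5836) = 1/5836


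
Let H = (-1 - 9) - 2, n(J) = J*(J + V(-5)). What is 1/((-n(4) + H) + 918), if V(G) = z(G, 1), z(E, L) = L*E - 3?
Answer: 1/922 ≈ 0.0010846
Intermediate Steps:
z(E, L) = -3 + E*L (z(E, L) = E*L - 3 = -3 + E*L)
V(G) = -3 + G (V(G) = -3 + G*1 = -3 + G)
n(J) = J*(-8 + J) (n(J) = J*(J + (-3 - 5)) = J*(J - 8) = J*(-8 + J))
H = -12 (H = -10 - 2 = -12)
1/((-n(4) + H) + 918) = 1/((-4*(-8 + 4) - 12) + 918) = 1/((-4*(-4) - 12) + 918) = 1/((-1*(-16) - 12) + 918) = 1/((16 - 12) + 918) = 1/(4 + 918) = 1/922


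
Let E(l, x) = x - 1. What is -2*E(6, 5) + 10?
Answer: 2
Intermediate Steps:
E(l, x) = -1 + x
-2*E(6, 5) + 10 = -2*(-1 + 5) + 10 = -2*4 + 10 = -8 + 10 = 2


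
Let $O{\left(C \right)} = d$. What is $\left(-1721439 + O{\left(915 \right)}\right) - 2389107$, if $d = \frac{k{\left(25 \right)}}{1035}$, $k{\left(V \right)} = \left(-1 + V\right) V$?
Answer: $- \frac{283627634}{69} \approx -4.1105 \cdot 10^{6}$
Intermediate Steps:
$k{\left(V \right)} = V \left(-1 + V\right)$
$d = \frac{40}{69}$ ($d = \frac{25 \left(-1 + 25\right)}{1035} = 25 \cdot 24 \cdot \frac{1}{1035} = 600 \cdot \frac{1}{1035} = \frac{40}{69} \approx 0.57971$)
$O{\left(C \right)} = \frac{40}{69}$
$\left(-1721439 + O{\left(915 \right)}\right) - 2389107 = \left(-1721439 + \frac{40}{69}\right) - 2389107 = - \frac{118779251}{69} - 2389107 = - \frac{283627634}{69}$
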